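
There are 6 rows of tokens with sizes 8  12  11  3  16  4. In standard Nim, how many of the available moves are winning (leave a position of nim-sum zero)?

1

In binary:
  01000  (8)
  01100  (12)
  01011  (11)
  00011  (3)
  10000  (16)
  00100  (4)
  -----
  11000  (24)
The overall nim-sum is X = 24. A row of size p has a winning move iff p XOR X < p (reduce it to p XOR X).
  8: 8 XOR 24 = 16 ≥ 8 — no move.
  12: 12 XOR 24 = 20 ≥ 12 — no move.
  11: 11 XOR 24 = 19 ≥ 11 — no move.
  3: 3 XOR 24 = 27 ≥ 3 — no move.
  16: 16 XOR 24 = 8 < 16 — winning move (to 8).
  4: 4 XOR 24 = 28 ≥ 4 — no move.
That gives 1 winning move.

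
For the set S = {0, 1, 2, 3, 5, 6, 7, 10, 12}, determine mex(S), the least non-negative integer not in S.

4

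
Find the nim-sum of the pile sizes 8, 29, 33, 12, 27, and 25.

58

In binary:
  001000  (8)
  011101  (29)
  100001  (33)
  001100  (12)
  011011  (27)
  011001  (25)
  ------
  111010  (58)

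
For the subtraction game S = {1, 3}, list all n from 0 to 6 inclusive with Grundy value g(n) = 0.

Compute g(0), g(1), … for moves {1, 3}:
k:     0  1  2  3  4  5  6
g(k):  0  1  0  1  0  1  0
The P-positions (g = 0) in 0..6 are 0, 2, 4, 6.

0, 2, 4, 6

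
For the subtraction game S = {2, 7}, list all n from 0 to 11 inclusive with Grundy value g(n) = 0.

0, 1, 4, 5, 9, 10

Grundy values for subtraction set {2, 7}:
g(0) = mex{} = 0
g(1) = mex{} = 0
g(2) = mex{0} = 1
g(3) = mex{0} = 1
g(4) = mex{1} = 0
g(5) = mex{1} = 0
g(6) = mex{0} = 1
g(7) = mex{0} = 1
g(8) = mex{0,1} = 2
g(9) = mex{1} = 0
g(10) = mex{1,2} = 0
g(11) = mex{0} = 1
The P-positions (g = 0) in 0..11 are 0, 1, 4, 5, 9, 10.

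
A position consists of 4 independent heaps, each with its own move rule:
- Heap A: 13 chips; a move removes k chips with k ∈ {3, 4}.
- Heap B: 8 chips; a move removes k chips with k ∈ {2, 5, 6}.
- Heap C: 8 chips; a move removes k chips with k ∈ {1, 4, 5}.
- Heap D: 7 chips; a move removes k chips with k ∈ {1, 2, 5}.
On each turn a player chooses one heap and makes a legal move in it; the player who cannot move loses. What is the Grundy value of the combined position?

Grundy values for heap A (subtraction set {3, 4}):
g(0) = mex{} = 0
g(1) = mex{} = 0
g(2) = mex{} = 0
g(3) = mex{0} = 1
g(4) = mex{0} = 1
g(5) = mex{0} = 1
g(6) = mex{0,1} = 2
g(7) = mex{1} = 0
g(8) = mex{1} = 0
g(9) = mex{1,2} = 0
g(10) = mex{0,2} = 1
g(11) = mex{0} = 1
g(12) = mex{0} = 1
g(13) = mex{0,1} = 2
So g(13) = 2.
For heap B, compute g(0), g(1), … with moves {2, 5, 6}:
g(0) = mex{} = 0
g(1) = mex{} = 0
g(2) = mex{0} = 1
g(3) = mex{0} = 1
g(4) = mex{1} = 0
g(5) = mex{0,1} = 2
g(6) = mex{0} = 1
g(7) = mex{0,1,2} = 3
g(8) = mex{1} = 0
So g(8) = 0.
For heap C, compute g(0), g(1), … with moves {1, 4, 5}:
g(0) = mex{} = 0
g(1) = mex{0} = 1
g(2) = mex{1} = 0
g(3) = mex{0} = 1
g(4) = mex{0,1} = 2
g(5) = mex{0,1,2} = 3
g(6) = mex{0,1,3} = 2
g(7) = mex{0,1,2} = 3
g(8) = mex{1,2,3} = 0
So g(8) = 0.
For heap D, compute g(0), g(1), … with moves {1, 2, 5}:
k:     0  1  2  3  4  5  6  7
g(k):  0  1  2  0  1  2  0  1
So g(7) = 1.
The value of a disjunctive sum is the nim-sum of the parts.
Combined value = 2 ⊕ 0 ⊕ 0 ⊕ 1 = 3.

3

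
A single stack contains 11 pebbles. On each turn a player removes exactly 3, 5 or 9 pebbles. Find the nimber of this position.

1

Compute g(0), g(1), … for moves {3, 5, 9}:
k:     0  1  2  3  4  5  6  7  8  9 10 11
g(k):  0  0  0  1  1  1  2  2  0  3  3  1
So g(11) = 1.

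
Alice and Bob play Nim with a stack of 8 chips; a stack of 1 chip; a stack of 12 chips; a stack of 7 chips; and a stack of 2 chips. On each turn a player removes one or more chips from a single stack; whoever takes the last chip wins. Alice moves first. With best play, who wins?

In binary:
  1000  (8)
  0001  (1)
  1100  (12)
  0111  (7)
  0010  (2)
  ----
  0000  (0)
The nim-sum is 0, so this is a P-position: the player to move is in a losing position under optimal play; Alice is about to move from it and so loses — Bob wins.

Bob wins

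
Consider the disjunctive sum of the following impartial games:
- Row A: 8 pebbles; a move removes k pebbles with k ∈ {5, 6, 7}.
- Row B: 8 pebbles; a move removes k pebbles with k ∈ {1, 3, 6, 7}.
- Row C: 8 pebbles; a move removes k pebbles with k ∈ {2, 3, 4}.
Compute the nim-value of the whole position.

Build the Grundy sequence for row A with g(k) = mex{g(k−s) : s ∈ {5, 6, 7}, s ≤ k}:
g(0) = mex{} = 0
g(1) = mex{} = 0
g(2) = mex{} = 0
g(3) = mex{} = 0
g(4) = mex{} = 0
g(5) = mex{0} = 1
g(6) = mex{0} = 1
g(7) = mex{0} = 1
g(8) = mex{0} = 1
So g(8) = 1.
For row B, compute g(0), g(1), … with moves {1, 3, 6, 7}:
g(0) = mex{} = 0
g(1) = mex{0} = 1
g(2) = mex{1} = 0
g(3) = mex{0} = 1
g(4) = mex{1} = 0
g(5) = mex{0} = 1
g(6) = mex{0,1} = 2
g(7) = mex{0,1,2} = 3
g(8) = mex{0,1,3} = 2
So g(8) = 2.
Grundy values for row C (subtraction set {2, 3, 4}):
g(0) = mex{} = 0
g(1) = mex{} = 0
g(2) = mex{0} = 1
g(3) = mex{0} = 1
g(4) = mex{0,1} = 2
g(5) = mex{0,1} = 2
g(6) = mex{1,2} = 0
g(7) = mex{1,2} = 0
g(8) = mex{0,2} = 1
So g(8) = 1.
The value of a disjunctive sum is the nim-sum of the parts.
Combined value = 1 ⊕ 2 ⊕ 1 = 2.

2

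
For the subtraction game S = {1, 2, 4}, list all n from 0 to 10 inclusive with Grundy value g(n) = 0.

0, 3, 6, 9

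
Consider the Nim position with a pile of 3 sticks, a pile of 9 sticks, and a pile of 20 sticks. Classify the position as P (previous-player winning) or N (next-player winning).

N-position

Nim-sum: 3 ^ 9 ^ 20 = 30.
The nim-sum is 30 ≠ 0, so this is an N-position: the player to move can win.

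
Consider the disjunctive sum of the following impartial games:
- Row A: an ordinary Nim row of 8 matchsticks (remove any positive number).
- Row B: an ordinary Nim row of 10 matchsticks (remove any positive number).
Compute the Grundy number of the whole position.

2

Row A is a plain Nim row of size 8, so its Grundy value is 8.
Row B is a plain Nim row of size 10, so its Grundy value is 10.
The value of a disjunctive sum is the nim-sum of the parts.
Combined value = 8 ⊕ 10 = 2.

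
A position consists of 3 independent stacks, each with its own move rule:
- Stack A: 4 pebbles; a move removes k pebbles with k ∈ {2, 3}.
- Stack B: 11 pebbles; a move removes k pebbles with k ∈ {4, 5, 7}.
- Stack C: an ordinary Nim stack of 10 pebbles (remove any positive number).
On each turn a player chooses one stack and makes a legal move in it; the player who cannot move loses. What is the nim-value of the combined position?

Build the Grundy sequence for stack A with g(k) = mex{g(k−s) : s ∈ {2, 3}, s ≤ k}:
k:     0  1  2  3  4
g(k):  0  0  1  1  2
So g(4) = 2.
Grundy values for stack B (subtraction set {4, 5, 7}):
g(0) = mex{} = 0
g(1) = mex{} = 0
g(2) = mex{} = 0
g(3) = mex{} = 0
g(4) = mex{0} = 1
g(5) = mex{0} = 1
g(6) = mex{0} = 1
g(7) = mex{0} = 1
g(8) = mex{0,1} = 2
g(9) = mex{0,1} = 2
g(10) = mex{0,1} = 2
g(11) = mex{1} = 0
So g(11) = 0.
Stack C is a plain Nim stack of size 10, so its Grundy value is 10.
The value of a disjunctive sum is the nim-sum of the parts.
Combined value = 2 ⊕ 0 ⊕ 10 = 8.

8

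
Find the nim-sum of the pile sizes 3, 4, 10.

Nim-sum: 3 ⊕ 4 ⊕ 10 = 13.

13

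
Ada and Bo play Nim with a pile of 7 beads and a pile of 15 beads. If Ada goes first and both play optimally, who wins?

Nim-sum: 7 XOR 15 = 8.
The nim-sum is 8 ≠ 0, so this is an N-position: the player to move can win; Ada has a winning move.

Ada wins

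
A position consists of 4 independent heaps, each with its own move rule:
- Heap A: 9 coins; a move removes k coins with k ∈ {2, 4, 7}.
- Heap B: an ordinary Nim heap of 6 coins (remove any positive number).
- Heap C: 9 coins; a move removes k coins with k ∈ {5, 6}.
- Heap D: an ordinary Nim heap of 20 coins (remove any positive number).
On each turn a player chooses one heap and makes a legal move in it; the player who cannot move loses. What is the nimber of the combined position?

19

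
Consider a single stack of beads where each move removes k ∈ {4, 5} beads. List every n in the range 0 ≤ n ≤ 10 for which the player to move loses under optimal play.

Build the Grundy sequence with g(k) = mex{g(k−s) : s ∈ {4, 5}, s ≤ k}:
g(0) = mex{} = 0
g(1) = mex{} = 0
g(2) = mex{} = 0
g(3) = mex{} = 0
g(4) = mex{0} = 1
g(5) = mex{0} = 1
g(6) = mex{0} = 1
g(7) = mex{0} = 1
g(8) = mex{0,1} = 2
g(9) = mex{1} = 0
g(10) = mex{1} = 0
The P-positions (g = 0) in 0..10 are 0, 1, 2, 3, 9, 10.

0, 1, 2, 3, 9, 10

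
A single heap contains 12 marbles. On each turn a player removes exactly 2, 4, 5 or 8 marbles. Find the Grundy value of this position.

1

Build the Grundy sequence with g(k) = mex{g(k−s) : s ∈ {2, 4, 5, 8}, s ≤ k}:
k:     0  1  2  3  4  5  6  7  8  9 10 11 12
g(k):  0  0  1  1  2  2  3  0  4  1  0  2  1
So g(12) = 1.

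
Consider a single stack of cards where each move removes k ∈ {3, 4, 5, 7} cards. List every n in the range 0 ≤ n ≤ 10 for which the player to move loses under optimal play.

Grundy values for subtraction set {3, 4, 5, 7}:
k:     0  1  2  3  4  5  6  7  8  9 10
g(k):  0  0  0  1  1  1  2  2  2  3  0
The P-positions (g = 0) in 0..10 are 0, 1, 2, 10.

0, 1, 2, 10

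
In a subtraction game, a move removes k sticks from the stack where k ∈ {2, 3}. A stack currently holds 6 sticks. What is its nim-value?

0

Build the Grundy sequence with g(k) = mex{g(k−s) : s ∈ {2, 3}, s ≤ k}:
g(0) = mex{} = 0
g(1) = mex{} = 0
g(2) = mex{0} = 1
g(3) = mex{0} = 1
g(4) = mex{0,1} = 2
g(5) = mex{1} = 0
g(6) = mex{1,2} = 0
So g(6) = 0.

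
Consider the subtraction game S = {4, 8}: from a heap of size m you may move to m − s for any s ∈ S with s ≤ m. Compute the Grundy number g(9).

2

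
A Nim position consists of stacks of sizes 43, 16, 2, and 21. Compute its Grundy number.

44

Nim-sum: 43 ^ 16 ^ 2 ^ 21 = 44.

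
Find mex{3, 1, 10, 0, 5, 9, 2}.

4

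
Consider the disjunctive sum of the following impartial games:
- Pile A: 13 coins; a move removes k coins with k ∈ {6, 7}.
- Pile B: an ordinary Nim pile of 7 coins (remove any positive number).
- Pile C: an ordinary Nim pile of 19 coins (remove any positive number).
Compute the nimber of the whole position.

20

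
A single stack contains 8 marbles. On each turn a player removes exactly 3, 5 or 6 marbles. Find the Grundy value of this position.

Compute g(0), g(1), … for moves {3, 5, 6}:
k:     0  1  2  3  4  5  6  7  8
g(k):  0  0  0  1  1  1  2  2  2
So g(8) = 2.

2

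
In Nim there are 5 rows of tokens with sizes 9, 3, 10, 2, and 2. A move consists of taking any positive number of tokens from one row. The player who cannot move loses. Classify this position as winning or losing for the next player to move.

Losing position

Write each in binary and XOR column by column:
  1001  (9)
  0011  (3)
  1010  (10)
  0010  (2)
  0010  (2)
  ----
  0000  (0)
The nim-sum is 0, so this is a P-position: the player to move is in a losing position under optimal play.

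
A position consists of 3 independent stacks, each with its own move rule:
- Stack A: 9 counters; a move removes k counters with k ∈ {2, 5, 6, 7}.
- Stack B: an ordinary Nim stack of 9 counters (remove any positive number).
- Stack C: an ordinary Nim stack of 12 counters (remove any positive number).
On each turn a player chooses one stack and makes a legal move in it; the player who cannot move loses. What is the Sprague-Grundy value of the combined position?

Build the Grundy sequence for stack A with g(k) = mex{g(k−s) : s ∈ {2, 5, 6, 7}, s ≤ k}:
g(0) = mex{} = 0
g(1) = mex{} = 0
g(2) = mex{0} = 1
g(3) = mex{0} = 1
g(4) = mex{1} = 0
g(5) = mex{0,1} = 2
g(6) = mex{0} = 1
g(7) = mex{0,1,2} = 3
g(8) = mex{0,1} = 2
g(9) = mex{0,1,3} = 2
So g(9) = 2.
Stack B is a plain Nim stack of size 9, so its Grundy value is 9.
Stack C is a plain Nim stack of size 12, so its Grundy value is 12.
By the Sprague-Grundy theorem, the Grundy value of a sum of independent games is the XOR of the component values.
Combined value = 2 XOR 9 XOR 12 = 7.

7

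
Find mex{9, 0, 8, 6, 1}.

The values 0, 1 are all present; 2 is the first non-negative integer missing from the set.

2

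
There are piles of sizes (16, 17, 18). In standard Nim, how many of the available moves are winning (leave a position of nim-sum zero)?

Compute the nim-sum pairwise:
16 ⊕ 17 = 1
1 ⊕ 18 = 19
The overall nim-sum is X = 19. A pile of size p has a winning move iff p XOR X < p (reduce it to p XOR X).
  16: 16 XOR 19 = 3 < 16 — winning move (to 3).
  17: 17 XOR 19 = 2 < 17 — winning move (to 2).
  18: 18 XOR 19 = 1 < 18 — winning move (to 1).
That gives 3 winning moves.

3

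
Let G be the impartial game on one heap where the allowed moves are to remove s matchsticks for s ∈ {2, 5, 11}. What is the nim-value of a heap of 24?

0

Build the Grundy sequence with g(k) = mex{g(k−s) : s ∈ {2, 5, 11}, s ≤ k}:
k:     0  1  2  3  4  5  6  7  8  9 10 11 12 13 14 15 16 17 18 19 20 21 22 23 24
g(k):  0  0  1  1  0  2  1  0  0  1  1  2  2  3  0  2  1  0  2  1  0  0  1  1  0
So g(24) = 0.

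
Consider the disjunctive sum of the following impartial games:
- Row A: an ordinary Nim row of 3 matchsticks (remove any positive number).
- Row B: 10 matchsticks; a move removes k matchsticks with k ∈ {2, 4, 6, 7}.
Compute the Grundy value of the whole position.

3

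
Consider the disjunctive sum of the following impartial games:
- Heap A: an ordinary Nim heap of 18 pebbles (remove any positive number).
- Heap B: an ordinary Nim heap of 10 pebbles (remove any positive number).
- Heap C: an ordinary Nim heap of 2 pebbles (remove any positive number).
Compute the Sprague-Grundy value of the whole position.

Heap A is a plain Nim heap of size 18, so its Grundy value is 18.
Heap B is a plain Nim heap of size 10, so its Grundy value is 10.
Heap C is a plain Nim heap of size 2, so its Grundy value is 2.
The value of a disjunctive sum is the nim-sum of the parts.
Combined value = 18 ⊕ 10 ⊕ 2 = 26.

26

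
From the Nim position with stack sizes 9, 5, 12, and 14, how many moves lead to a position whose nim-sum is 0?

3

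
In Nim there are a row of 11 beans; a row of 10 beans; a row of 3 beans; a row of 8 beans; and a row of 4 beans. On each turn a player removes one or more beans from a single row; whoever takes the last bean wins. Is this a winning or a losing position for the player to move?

Winning position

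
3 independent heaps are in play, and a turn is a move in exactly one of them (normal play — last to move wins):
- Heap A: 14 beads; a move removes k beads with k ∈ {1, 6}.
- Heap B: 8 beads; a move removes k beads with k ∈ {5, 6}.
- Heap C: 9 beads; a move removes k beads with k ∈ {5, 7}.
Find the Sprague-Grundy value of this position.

0

Grundy values for heap A (subtraction set {1, 6}):
g(0) = mex{} = 0
g(1) = mex{0} = 1
g(2) = mex{1} = 0
g(3) = mex{0} = 1
g(4) = mex{1} = 0
g(5) = mex{0} = 1
g(6) = mex{0,1} = 2
g(7) = mex{1,2} = 0
g(8) = mex{0} = 1
g(9) = mex{1} = 0
g(10) = mex{0} = 1
g(11) = mex{1} = 0
g(12) = mex{0,2} = 1
g(13) = mex{0,1} = 2
g(14) = mex{1,2} = 0
So g(14) = 0.
Grundy values for heap B (subtraction set {5, 6}):
k:     0  1  2  3  4  5  6  7  8
g(k):  0  0  0  0  0  1  1  1  1
So g(8) = 1.
For heap C, compute g(0), g(1), … with moves {5, 7}:
g(0) = mex{} = 0
g(1) = mex{} = 0
g(2) = mex{} = 0
g(3) = mex{} = 0
g(4) = mex{} = 0
g(5) = mex{0} = 1
g(6) = mex{0} = 1
g(7) = mex{0} = 1
g(8) = mex{0} = 1
g(9) = mex{0} = 1
So g(9) = 1.
By the Sprague-Grundy theorem, the Grundy value of a sum of independent games is the XOR of the component values.
Combined value = 0 XOR 1 XOR 1 = 0.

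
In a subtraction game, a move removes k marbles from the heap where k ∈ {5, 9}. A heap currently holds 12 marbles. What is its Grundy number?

Grundy values for subtraction set {5, 9}:
g(0) = mex{} = 0
g(1) = mex{} = 0
g(2) = mex{} = 0
g(3) = mex{} = 0
g(4) = mex{} = 0
g(5) = mex{0} = 1
g(6) = mex{0} = 1
g(7) = mex{0} = 1
g(8) = mex{0} = 1
g(9) = mex{0} = 1
g(10) = mex{0,1} = 2
g(11) = mex{0,1} = 2
g(12) = mex{0,1} = 2
So g(12) = 2.

2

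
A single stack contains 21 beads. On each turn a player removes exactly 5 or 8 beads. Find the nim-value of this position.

1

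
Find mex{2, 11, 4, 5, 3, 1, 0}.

6

The values 0, 1, 2, 3, 4, 5 are all present; 6 is the first non-negative integer missing from the set.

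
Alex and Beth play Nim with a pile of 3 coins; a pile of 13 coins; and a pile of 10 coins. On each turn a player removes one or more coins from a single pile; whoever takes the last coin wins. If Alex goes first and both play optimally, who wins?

Nim-sum: 3 XOR 13 XOR 10 = 4.
The nim-sum is 4 ≠ 0, so this is an N-position: the player to move can win; Alex has a winning move.

Alex wins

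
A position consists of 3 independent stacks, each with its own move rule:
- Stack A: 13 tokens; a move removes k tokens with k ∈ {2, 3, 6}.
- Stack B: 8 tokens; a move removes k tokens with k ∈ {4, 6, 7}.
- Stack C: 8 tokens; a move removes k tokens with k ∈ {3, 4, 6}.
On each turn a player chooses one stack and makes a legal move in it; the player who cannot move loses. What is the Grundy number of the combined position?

Grundy values for stack A (subtraction set {2, 3, 6}):
k:     0  1  2  3  4  5  6  7  8  9 10 11 12 13
g(k):  0  0  1  1  2  0  3  1  2  0  0  1  1  2
So g(13) = 2.
Build the Grundy sequence for stack B with g(k) = mex{g(k−s) : s ∈ {4, 6, 7}, s ≤ k}:
k:     0  1  2  3  4  5  6  7  8
g(k):  0  0  0  0  1  1  1  1  2
So g(8) = 2.
Build the Grundy sequence for stack C with g(k) = mex{g(k−s) : s ∈ {3, 4, 6}, s ≤ k}:
g(0) = mex{} = 0
g(1) = mex{} = 0
g(2) = mex{} = 0
g(3) = mex{0} = 1
g(4) = mex{0} = 1
g(5) = mex{0} = 1
g(6) = mex{0,1} = 2
g(7) = mex{0,1} = 2
g(8) = mex{0,1} = 2
So g(8) = 2.
By the Sprague-Grundy theorem, the Grundy value of a sum of independent games is the XOR of the component values.
Combined value = 2 ⊕ 2 ⊕ 2 = 2.

2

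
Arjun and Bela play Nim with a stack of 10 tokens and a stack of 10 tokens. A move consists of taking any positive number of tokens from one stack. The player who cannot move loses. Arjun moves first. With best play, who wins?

Bela wins

Compute the nim-sum pairwise:
10 ⊕ 10 = 0
The nim-sum is 0, so this is a P-position: the player to move is in a losing position under optimal play; Arjun is about to move from it and so loses — Bela wins.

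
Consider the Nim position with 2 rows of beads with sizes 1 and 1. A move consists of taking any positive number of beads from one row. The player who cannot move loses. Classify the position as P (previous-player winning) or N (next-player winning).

P-position

In binary:
  1  (1)
  1  (1)
  -
  0  (0)
The nim-sum is 0, so this is a P-position: the player to move is in a losing position under optimal play.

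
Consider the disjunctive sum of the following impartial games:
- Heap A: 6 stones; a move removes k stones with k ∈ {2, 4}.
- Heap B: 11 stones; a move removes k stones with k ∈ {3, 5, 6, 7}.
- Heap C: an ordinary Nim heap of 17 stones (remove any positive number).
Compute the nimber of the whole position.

Grundy values for heap A (subtraction set {2, 4}):
k:     0  1  2  3  4  5  6
g(k):  0  0  1  1  2  2  0
So g(6) = 0.
For heap B, compute g(0), g(1), … with moves {3, 5, 6, 7}:
k:     0  1  2  3  4  5  6  7  8  9 10 11
g(k):  0  0  0  1  1  1  2  2  2  3  0  0
So g(11) = 0.
Heap C is a plain Nim heap of size 17, so its Grundy value is 17.
The value of a disjunctive sum is the nim-sum of the parts.
Combined value = 0 XOR 0 XOR 17 = 17.

17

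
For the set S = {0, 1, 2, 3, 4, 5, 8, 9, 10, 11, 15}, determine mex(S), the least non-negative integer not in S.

6

The values 0, 1, 2, 3, 4, 5 are all present; 6 is the first non-negative integer missing from the set.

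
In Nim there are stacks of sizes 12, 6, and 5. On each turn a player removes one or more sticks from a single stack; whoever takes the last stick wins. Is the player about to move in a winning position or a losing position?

Nim-sum: 12 ⊕ 6 ⊕ 5 = 15.
The nim-sum is 15 ≠ 0, so this is an N-position: the player to move can win.

Winning position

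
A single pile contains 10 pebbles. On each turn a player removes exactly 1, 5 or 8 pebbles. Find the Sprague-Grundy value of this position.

Build the Grundy sequence with g(k) = mex{g(k−s) : s ∈ {1, 5, 8}, s ≤ k}:
k:     0  1  2  3  4  5  6  7  8  9 10
g(k):  0  1  0  1  0  1  0  1  2  3  2
So g(10) = 2.

2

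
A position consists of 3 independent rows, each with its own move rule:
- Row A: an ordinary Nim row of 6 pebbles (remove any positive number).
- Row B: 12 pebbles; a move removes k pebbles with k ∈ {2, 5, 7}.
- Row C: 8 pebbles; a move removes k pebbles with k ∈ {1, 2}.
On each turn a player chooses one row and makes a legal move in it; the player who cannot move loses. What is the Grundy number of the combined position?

5

Row A is a plain Nim row of size 6, so its Grundy value is 6.
For row B, compute g(0), g(1), … with moves {2, 5, 7}:
g(0) = mex{} = 0
g(1) = mex{} = 0
g(2) = mex{0} = 1
g(3) = mex{0} = 1
g(4) = mex{1} = 0
g(5) = mex{0,1} = 2
g(6) = mex{0} = 1
g(7) = mex{0,1,2} = 3
g(8) = mex{0,1} = 2
g(9) = mex{0,1,3} = 2
g(10) = mex{1,2} = 0
g(11) = mex{0,1,2} = 3
g(12) = mex{0,2,3} = 1
So g(12) = 1.
Grundy values for row C (subtraction set {1, 2}):
g(0) = mex{} = 0
g(1) = mex{0} = 1
g(2) = mex{0,1} = 2
g(3) = mex{1,2} = 0
g(4) = mex{0,2} = 1
g(5) = mex{0,1} = 2
g(6) = mex{1,2} = 0
g(7) = mex{0,2} = 1
g(8) = mex{0,1} = 2
So g(8) = 2.
The value of a disjunctive sum is the nim-sum of the parts.
Combined value = 6 ⊕ 1 ⊕ 2 = 5.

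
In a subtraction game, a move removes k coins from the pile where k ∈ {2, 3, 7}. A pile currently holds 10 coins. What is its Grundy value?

Build the Grundy sequence with g(k) = mex{g(k−s) : s ∈ {2, 3, 7}, s ≤ k}:
g(0) = mex{} = 0
g(1) = mex{} = 0
g(2) = mex{0} = 1
g(3) = mex{0} = 1
g(4) = mex{0,1} = 2
g(5) = mex{1} = 0
g(6) = mex{1,2} = 0
g(7) = mex{0,2} = 1
g(8) = mex{0} = 1
g(9) = mex{0,1} = 2
g(10) = mex{1} = 0
So g(10) = 0.

0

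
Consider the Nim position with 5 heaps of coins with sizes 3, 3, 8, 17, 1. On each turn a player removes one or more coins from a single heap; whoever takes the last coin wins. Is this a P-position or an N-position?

Nim-sum: 3 ⊕ 3 ⊕ 8 ⊕ 17 ⊕ 1 = 24.
The nim-sum is 24 ≠ 0, so this is an N-position: the player to move can win.

N-position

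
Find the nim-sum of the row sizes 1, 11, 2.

8

Compute the nim-sum pairwise:
1 XOR 11 = 10
10 XOR 2 = 8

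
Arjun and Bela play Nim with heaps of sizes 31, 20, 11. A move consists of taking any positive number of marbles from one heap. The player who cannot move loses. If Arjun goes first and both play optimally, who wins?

Bela wins

Nim-sum: 31 ^ 20 ^ 11 = 0.
The nim-sum is 0, so this is a P-position: the player to move is in a losing position under optimal play; Arjun is about to move from it and so loses — Bela wins.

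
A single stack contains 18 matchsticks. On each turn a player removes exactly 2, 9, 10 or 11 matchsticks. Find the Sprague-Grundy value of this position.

3

Grundy values for subtraction set {2, 9, 10, 11}:
k:     0  1  2  3  4  5  6  7  8  9 10 11 12 13 14 15 16 17 18
g(k):  0  0  1  1  0  0  1  1  0  2  1  3  2  2  3  3  2  2  3
So g(18) = 3.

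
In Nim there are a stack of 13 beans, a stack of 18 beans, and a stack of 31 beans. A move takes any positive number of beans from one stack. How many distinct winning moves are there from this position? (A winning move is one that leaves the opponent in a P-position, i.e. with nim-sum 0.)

Compute the nim-sum pairwise:
13 ^ 18 = 31
31 ^ 31 = 0
The nim-sum is already 0, so every move leaves a nonzero nim-sum — there are no winning moves.

0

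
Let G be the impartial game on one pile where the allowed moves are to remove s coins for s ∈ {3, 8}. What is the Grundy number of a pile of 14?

1

Grundy values for subtraction set {3, 8}:
k:     0  1  2  3  4  5  6  7  8  9 10 11 12 13 14
g(k):  0  0  0  1  1  1  0  0  2  1  1  0  0  0  1
So g(14) = 1.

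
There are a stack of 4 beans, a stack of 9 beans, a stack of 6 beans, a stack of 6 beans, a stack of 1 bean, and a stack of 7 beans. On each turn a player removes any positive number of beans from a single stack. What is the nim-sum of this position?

11

Compute the nim-sum pairwise:
4 XOR 9 = 13
13 XOR 6 = 11
11 XOR 6 = 13
13 XOR 1 = 12
12 XOR 7 = 11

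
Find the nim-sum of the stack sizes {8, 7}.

15

Nim-sum: 8 ^ 7 = 15.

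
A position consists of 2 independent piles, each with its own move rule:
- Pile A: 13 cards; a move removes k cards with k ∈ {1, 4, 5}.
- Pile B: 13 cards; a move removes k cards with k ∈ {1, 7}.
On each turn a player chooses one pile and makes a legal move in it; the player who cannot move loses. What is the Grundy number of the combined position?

Grundy values for pile A (subtraction set {1, 4, 5}):
k:     0  1  2  3  4  5  6  7  8  9 10 11 12 13
g(k):  0  1  0  1  2  3  2  3  0  1  0  1  2  3
So g(13) = 3.
For pile B, compute g(0), g(1), … with moves {1, 7}:
g(0) = mex{} = 0
g(1) = mex{0} = 1
g(2) = mex{1} = 0
g(3) = mex{0} = 1
g(4) = mex{1} = 0
g(5) = mex{0} = 1
g(6) = mex{1} = 0
g(7) = mex{0} = 1
g(8) = mex{1} = 0
g(9) = mex{0} = 1
g(10) = mex{1} = 0
g(11) = mex{0} = 1
g(12) = mex{1} = 0
g(13) = mex{0} = 1
So g(13) = 1.
By the Sprague-Grundy theorem, the Grundy value of a sum of independent games is the XOR of the component values.
Combined value = 3 XOR 1 = 2.

2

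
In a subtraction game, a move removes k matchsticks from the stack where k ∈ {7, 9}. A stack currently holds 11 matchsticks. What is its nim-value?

1

Build the Grundy sequence with g(k) = mex{g(k−s) : s ∈ {7, 9}, s ≤ k}:
g(0) = mex{} = 0
g(1) = mex{} = 0
g(2) = mex{} = 0
g(3) = mex{} = 0
g(4) = mex{} = 0
g(5) = mex{} = 0
g(6) = mex{} = 0
g(7) = mex{0} = 1
g(8) = mex{0} = 1
g(9) = mex{0} = 1
g(10) = mex{0} = 1
g(11) = mex{0} = 1
So g(11) = 1.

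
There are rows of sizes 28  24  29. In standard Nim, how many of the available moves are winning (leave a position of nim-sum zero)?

3

Compute the nim-sum pairwise:
28 XOR 24 = 4
4 XOR 29 = 25
The overall nim-sum is X = 25. A row of size p has a winning move iff p XOR X < p (reduce it to p XOR X).
  28: 28 XOR 25 = 5 < 28 — winning move (to 5).
  24: 24 XOR 25 = 1 < 24 — winning move (to 1).
  29: 29 XOR 25 = 4 < 29 — winning move (to 4).
That gives 3 winning moves.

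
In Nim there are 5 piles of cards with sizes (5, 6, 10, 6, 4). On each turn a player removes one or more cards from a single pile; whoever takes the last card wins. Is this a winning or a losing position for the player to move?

Winning position

Compute the nim-sum pairwise:
5 ^ 6 = 3
3 ^ 10 = 9
9 ^ 6 = 15
15 ^ 4 = 11
The nim-sum is 11 ≠ 0, so this is an N-position: the player to move can win.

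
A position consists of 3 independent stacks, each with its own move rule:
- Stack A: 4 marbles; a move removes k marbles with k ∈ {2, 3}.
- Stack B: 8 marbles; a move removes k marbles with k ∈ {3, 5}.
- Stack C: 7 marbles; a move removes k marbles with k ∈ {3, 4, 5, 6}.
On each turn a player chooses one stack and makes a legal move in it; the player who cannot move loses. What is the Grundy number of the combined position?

0

For stack A, compute g(0), g(1), … with moves {2, 3}:
g(0) = mex{} = 0
g(1) = mex{} = 0
g(2) = mex{0} = 1
g(3) = mex{0} = 1
g(4) = mex{0,1} = 2
So g(4) = 2.
Grundy values for stack B (subtraction set {3, 5}):
g(0) = mex{} = 0
g(1) = mex{} = 0
g(2) = mex{} = 0
g(3) = mex{0} = 1
g(4) = mex{0} = 1
g(5) = mex{0} = 1
g(6) = mex{0,1} = 2
g(7) = mex{0,1} = 2
g(8) = mex{1} = 0
So g(8) = 0.
For stack C, compute g(0), g(1), … with moves {3, 4, 5, 6}:
k:     0  1  2  3  4  5  6  7
g(k):  0  0  0  1  1  1  2  2
So g(7) = 2.
The value of a disjunctive sum is the nim-sum of the parts.
Combined value = 2 ⊕ 0 ⊕ 2 = 0.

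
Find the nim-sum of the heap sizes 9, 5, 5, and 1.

8

In binary:
  1001  (9)
  0101  (5)
  0101  (5)
  0001  (1)
  ----
  1000  (8)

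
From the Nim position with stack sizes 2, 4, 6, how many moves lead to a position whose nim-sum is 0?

0

Nim-sum: 2 ⊕ 4 ⊕ 6 = 0.
The nim-sum is already 0, so every move leaves a nonzero nim-sum — there are no winning moves.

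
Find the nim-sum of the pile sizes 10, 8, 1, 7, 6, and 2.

Nim-sum: 10 ^ 8 ^ 1 ^ 7 ^ 6 ^ 2 = 0.

0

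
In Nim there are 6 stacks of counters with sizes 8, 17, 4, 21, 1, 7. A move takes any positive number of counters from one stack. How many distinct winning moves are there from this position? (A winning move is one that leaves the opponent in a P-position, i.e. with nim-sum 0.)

1

Nim-sum: 8 ^ 17 ^ 4 ^ 21 ^ 1 ^ 7 = 14.
The overall nim-sum is X = 14. A stack of size p has a winning move iff p XOR X < p (reduce it to p XOR X).
  8: 8 XOR 14 = 6 < 8 — winning move (to 6).
  17: 17 XOR 14 = 31 ≥ 17 — no move.
  4: 4 XOR 14 = 10 ≥ 4 — no move.
  21: 21 XOR 14 = 27 ≥ 21 — no move.
  1: 1 XOR 14 = 15 ≥ 1 — no move.
  7: 7 XOR 14 = 9 ≥ 7 — no move.
That gives 1 winning move.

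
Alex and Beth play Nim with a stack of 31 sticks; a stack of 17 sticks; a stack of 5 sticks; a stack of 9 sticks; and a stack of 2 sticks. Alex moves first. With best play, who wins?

Beth wins

Compute the nim-sum pairwise:
31 ^ 17 = 14
14 ^ 5 = 11
11 ^ 9 = 2
2 ^ 2 = 0
The nim-sum is 0, so this is a P-position: the player to move is in a losing position under optimal play; Alex is about to move from it and so loses — Beth wins.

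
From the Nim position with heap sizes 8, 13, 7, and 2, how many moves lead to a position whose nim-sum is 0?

0

Nim-sum: 8 ⊕ 13 ⊕ 7 ⊕ 2 = 0.
The nim-sum is already 0, so every move leaves a nonzero nim-sum — there are no winning moves.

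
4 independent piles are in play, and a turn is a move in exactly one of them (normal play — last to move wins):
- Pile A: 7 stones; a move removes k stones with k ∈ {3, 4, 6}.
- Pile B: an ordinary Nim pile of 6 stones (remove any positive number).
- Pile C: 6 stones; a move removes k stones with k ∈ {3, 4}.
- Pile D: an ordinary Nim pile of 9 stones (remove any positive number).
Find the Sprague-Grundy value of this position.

15

Build the Grundy sequence for pile A with g(k) = mex{g(k−s) : s ∈ {3, 4, 6}, s ≤ k}:
k:     0  1  2  3  4  5  6  7
g(k):  0  0  0  1  1  1  2  2
So g(7) = 2.
Pile B is a plain Nim pile of size 6, so its Grundy value is 6.
For pile C, compute g(0), g(1), … with moves {3, 4}:
g(0) = mex{} = 0
g(1) = mex{} = 0
g(2) = mex{} = 0
g(3) = mex{0} = 1
g(4) = mex{0} = 1
g(5) = mex{0} = 1
g(6) = mex{0,1} = 2
So g(6) = 2.
Pile D is a plain Nim pile of size 9, so its Grundy value is 9.
By the Sprague-Grundy theorem, the Grundy value of a sum of independent games is the XOR of the component values.
Combined value = 2 ⊕ 6 ⊕ 2 ⊕ 9 = 15.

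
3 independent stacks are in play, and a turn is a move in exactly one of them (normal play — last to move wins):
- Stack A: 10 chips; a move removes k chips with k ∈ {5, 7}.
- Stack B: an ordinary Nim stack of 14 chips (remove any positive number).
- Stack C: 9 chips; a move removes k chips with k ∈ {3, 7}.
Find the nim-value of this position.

13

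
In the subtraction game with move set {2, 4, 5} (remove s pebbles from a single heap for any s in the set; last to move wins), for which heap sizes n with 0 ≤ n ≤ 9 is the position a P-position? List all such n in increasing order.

Grundy values for subtraction set {2, 4, 5}:
k:     0  1  2  3  4  5  6  7  8  9
g(k):  0  0  1  1  2  2  3  0  0  1
The P-positions (g = 0) in 0..9 are 0, 1, 7, 8.

0, 1, 7, 8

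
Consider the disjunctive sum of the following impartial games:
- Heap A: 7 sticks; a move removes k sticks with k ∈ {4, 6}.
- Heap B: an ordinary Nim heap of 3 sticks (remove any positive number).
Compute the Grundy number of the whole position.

2

Grundy values for heap A (subtraction set {4, 6}):
k:     0  1  2  3  4  5  6  7
g(k):  0  0  0  0  1  1  1  1
So g(7) = 1.
Heap B is a plain Nim heap of size 3, so its Grundy value is 3.
The value of a disjunctive sum is the nim-sum of the parts.
Combined value = 1 XOR 3 = 2.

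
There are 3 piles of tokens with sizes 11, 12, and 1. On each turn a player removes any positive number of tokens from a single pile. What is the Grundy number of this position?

Nim-sum: 11 XOR 12 XOR 1 = 6.

6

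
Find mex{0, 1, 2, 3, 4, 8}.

The values 0, 1, 2, 3, 4 are all present; 5 is the first non-negative integer missing from the set.

5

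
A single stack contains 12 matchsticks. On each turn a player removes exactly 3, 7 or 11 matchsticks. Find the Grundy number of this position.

2

Build the Grundy sequence with g(k) = mex{g(k−s) : s ∈ {3, 7, 11}, s ≤ k}:
k:     0  1  2  3  4  5  6  7  8  9 10 11 12
g(k):  0  0  0  1  1  1  0  2  2  1  0  3  2
So g(12) = 2.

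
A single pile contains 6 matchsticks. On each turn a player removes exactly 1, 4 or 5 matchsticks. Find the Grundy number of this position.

2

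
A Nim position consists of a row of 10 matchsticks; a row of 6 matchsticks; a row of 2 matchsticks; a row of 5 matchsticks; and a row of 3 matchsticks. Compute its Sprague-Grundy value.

8

Write each in binary and XOR column by column:
  1010  (10)
  0110  (6)
  0010  (2)
  0101  (5)
  0011  (3)
  ----
  1000  (8)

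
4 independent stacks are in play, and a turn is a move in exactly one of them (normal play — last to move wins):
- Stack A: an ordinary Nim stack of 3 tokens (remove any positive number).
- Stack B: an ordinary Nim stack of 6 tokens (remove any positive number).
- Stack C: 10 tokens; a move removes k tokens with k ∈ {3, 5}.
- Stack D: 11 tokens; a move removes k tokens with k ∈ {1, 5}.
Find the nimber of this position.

4

Stack A is a plain Nim stack of size 3, so its Grundy value is 3.
Stack B is a plain Nim stack of size 6, so its Grundy value is 6.
Grundy values for stack C (subtraction set {3, 5}):
k:     0  1  2  3  4  5  6  7  8  9 10
g(k):  0  0  0  1  1  1  2  2  0  0  0
So g(10) = 0.
Build the Grundy sequence for stack D with g(k) = mex{g(k−s) : s ∈ {1, 5}, s ≤ k}:
g(0) = mex{} = 0
g(1) = mex{0} = 1
g(2) = mex{1} = 0
g(3) = mex{0} = 1
g(4) = mex{1} = 0
g(5) = mex{0} = 1
g(6) = mex{1} = 0
g(7) = mex{0} = 1
g(8) = mex{1} = 0
g(9) = mex{0} = 1
g(10) = mex{1} = 0
g(11) = mex{0} = 1
So g(11) = 1.
By the Sprague-Grundy theorem, the Grundy value of a sum of independent games is the XOR of the component values.
Combined value = 3 ⊕ 6 ⊕ 0 ⊕ 1 = 4.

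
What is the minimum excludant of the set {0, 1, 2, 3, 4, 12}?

5

The values 0, 1, 2, 3, 4 are all present; 5 is the first non-negative integer missing from the set.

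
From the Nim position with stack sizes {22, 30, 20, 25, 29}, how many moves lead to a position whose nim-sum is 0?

Compute the nim-sum pairwise:
22 ^ 30 = 8
8 ^ 20 = 28
28 ^ 25 = 5
5 ^ 29 = 24
The overall nim-sum is X = 24. A stack of size p has a winning move iff p XOR X < p (reduce it to p XOR X).
  22: 22 XOR 24 = 14 < 22 — winning move (to 14).
  30: 30 XOR 24 = 6 < 30 — winning move (to 6).
  20: 20 XOR 24 = 12 < 20 — winning move (to 12).
  25: 25 XOR 24 = 1 < 25 — winning move (to 1).
  29: 29 XOR 24 = 5 < 29 — winning move (to 5).
That gives 5 winning moves.

5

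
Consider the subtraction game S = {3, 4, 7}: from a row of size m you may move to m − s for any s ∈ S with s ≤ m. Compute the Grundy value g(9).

3

Build the Grundy sequence with g(k) = mex{g(k−s) : s ∈ {3, 4, 7}, s ≤ k}:
k:     0  1  2  3  4  5  6  7  8  9
g(k):  0  0  0  1  1  1  2  2  2  3
So g(9) = 3.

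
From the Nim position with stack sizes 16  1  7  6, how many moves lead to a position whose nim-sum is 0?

1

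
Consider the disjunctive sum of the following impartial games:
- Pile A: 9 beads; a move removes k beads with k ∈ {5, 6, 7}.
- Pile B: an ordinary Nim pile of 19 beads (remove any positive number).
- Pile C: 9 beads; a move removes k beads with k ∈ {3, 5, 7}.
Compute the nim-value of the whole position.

Grundy values for pile A (subtraction set {5, 6, 7}):
k:     0  1  2  3  4  5  6  7  8  9
g(k):  0  0  0  0  0  1  1  1  1  1
So g(9) = 1.
Pile B is a plain Nim pile of size 19, so its Grundy value is 19.
Build the Grundy sequence for pile C with g(k) = mex{g(k−s) : s ∈ {3, 5, 7}, s ≤ k}:
k:     0  1  2  3  4  5  6  7  8  9
g(k):  0  0  0  1  1  1  2  2  2  3
So g(9) = 3.
The value of a disjunctive sum is the nim-sum of the parts.
Combined value = 1 ⊕ 19 ⊕ 3 = 17.

17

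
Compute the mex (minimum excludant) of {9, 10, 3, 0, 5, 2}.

0 is in the set but 1 is not, so the mex is 1.

1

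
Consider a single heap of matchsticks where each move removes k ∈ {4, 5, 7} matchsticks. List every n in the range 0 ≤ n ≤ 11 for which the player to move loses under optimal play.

0, 1, 2, 3, 11

Grundy values for subtraction set {4, 5, 7}:
g(0) = mex{} = 0
g(1) = mex{} = 0
g(2) = mex{} = 0
g(3) = mex{} = 0
g(4) = mex{0} = 1
g(5) = mex{0} = 1
g(6) = mex{0} = 1
g(7) = mex{0} = 1
g(8) = mex{0,1} = 2
g(9) = mex{0,1} = 2
g(10) = mex{0,1} = 2
g(11) = mex{1} = 0
The P-positions (g = 0) in 0..11 are 0, 1, 2, 3, 11.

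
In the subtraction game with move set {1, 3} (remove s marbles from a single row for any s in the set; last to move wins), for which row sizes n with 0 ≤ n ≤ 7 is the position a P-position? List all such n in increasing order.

Compute g(0), g(1), … for moves {1, 3}:
k:     0  1  2  3  4  5  6  7
g(k):  0  1  0  1  0  1  0  1
The P-positions (g = 0) in 0..7 are 0, 2, 4, 6.

0, 2, 4, 6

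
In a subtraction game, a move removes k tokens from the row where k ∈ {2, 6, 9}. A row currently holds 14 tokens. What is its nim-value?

1

Compute g(0), g(1), … for moves {2, 6, 9}:
k:     0  1  2  3  4  5  6  7  8  9 10 11 12 13 14
g(k):  0  0  1  1  0  0  1  1  0  2  1  3  0  2  1
So g(14) = 1.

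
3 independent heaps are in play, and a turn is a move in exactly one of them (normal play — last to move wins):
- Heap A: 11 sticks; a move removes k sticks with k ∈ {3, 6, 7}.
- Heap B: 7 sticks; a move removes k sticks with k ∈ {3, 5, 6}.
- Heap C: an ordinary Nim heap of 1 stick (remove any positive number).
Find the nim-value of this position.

3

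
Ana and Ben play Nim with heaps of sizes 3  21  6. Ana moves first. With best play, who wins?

In binary:
  00011  (3)
  10101  (21)
  00110  (6)
  -----
  10000  (16)
The nim-sum is 16 ≠ 0, so this is an N-position: the player to move can win; Ana has a winning move.

Ana wins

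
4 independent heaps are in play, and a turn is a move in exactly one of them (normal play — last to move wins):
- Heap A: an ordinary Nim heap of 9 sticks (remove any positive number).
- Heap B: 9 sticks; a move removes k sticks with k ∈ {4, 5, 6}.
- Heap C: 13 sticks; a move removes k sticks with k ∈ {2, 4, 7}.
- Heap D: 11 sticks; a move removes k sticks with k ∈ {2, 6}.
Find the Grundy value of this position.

8

Heap A is a plain Nim heap of size 9, so its Grundy value is 9.
Build the Grundy sequence for heap B with g(k) = mex{g(k−s) : s ∈ {4, 5, 6}, s ≤ k}:
g(0) = mex{} = 0
g(1) = mex{} = 0
g(2) = mex{} = 0
g(3) = mex{} = 0
g(4) = mex{0} = 1
g(5) = mex{0} = 1
g(6) = mex{0} = 1
g(7) = mex{0} = 1
g(8) = mex{0,1} = 2
g(9) = mex{0,1} = 2
So g(9) = 2.
Grundy values for heap C (subtraction set {2, 4, 7}):
k:     0  1  2  3  4  5  6  7  8  9 10 11 12 13
g(k):  0  0  1  1  2  2  0  3  1  0  2  1  0  2
So g(13) = 2.
Grundy values for heap D (subtraction set {2, 6}):
k:     0  1  2  3  4  5  6  7  8  9 10 11
g(k):  0  0  1  1  0  0  1  1  0  0  1  1
So g(11) = 1.
The value of a disjunctive sum is the nim-sum of the parts.
Combined value = 9 ⊕ 2 ⊕ 2 ⊕ 1 = 8.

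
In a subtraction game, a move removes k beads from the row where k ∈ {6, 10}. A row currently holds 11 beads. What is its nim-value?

1

Compute g(0), g(1), … for moves {6, 10}:
k:     0  1  2  3  4  5  6  7  8  9 10 11
g(k):  0  0  0  0  0  0  1  1  1  1  1  1
So g(11) = 1.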